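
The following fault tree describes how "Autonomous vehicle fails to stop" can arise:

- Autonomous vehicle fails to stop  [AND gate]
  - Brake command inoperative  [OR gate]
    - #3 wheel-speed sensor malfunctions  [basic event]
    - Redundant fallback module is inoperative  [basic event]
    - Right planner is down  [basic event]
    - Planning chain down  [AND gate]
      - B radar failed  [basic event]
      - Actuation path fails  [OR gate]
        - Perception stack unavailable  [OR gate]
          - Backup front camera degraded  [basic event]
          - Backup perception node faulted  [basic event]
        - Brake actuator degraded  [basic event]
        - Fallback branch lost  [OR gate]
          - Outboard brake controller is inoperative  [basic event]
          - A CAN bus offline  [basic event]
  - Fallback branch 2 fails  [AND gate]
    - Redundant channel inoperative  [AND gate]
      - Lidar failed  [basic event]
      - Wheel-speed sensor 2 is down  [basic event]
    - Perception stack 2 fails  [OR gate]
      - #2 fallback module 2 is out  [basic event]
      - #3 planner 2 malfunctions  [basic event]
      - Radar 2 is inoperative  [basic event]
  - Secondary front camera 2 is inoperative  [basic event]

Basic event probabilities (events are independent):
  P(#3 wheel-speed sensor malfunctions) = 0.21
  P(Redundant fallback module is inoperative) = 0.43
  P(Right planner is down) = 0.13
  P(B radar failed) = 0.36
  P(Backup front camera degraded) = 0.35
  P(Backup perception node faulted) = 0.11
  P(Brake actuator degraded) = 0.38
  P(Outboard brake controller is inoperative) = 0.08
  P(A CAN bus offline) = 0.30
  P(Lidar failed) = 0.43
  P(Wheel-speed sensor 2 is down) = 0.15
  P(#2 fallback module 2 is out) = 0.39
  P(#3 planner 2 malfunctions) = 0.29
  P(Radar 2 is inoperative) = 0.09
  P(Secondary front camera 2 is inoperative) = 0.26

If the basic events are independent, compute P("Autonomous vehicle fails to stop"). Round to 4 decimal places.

P(Perception stack unavailable) [OR] = 1 − (1−0.35) × (1−0.11) = 0.421500
P(Fallback branch lost) [OR] = 1 − (1−0.08) × (1−0.30) = 0.356000
P(Actuation path fails) [OR] = 1 − (1−0.421500) × (1−0.38) × (1−0.356000) = 0.769017
P(Planning chain down) [AND] = 0.36 × 0.769017 = 0.276846
P(Brake command inoperative) [OR] = 1 − (1−0.21) × (1−0.43) × (1−0.13) × (1−0.276846) = 0.716696
P(Redundant channel inoperative) [AND] = 0.43 × 0.15 = 0.064500
P(Perception stack 2 fails) [OR] = 1 − (1−0.39) × (1−0.29) × (1−0.09) = 0.605879
P(Fallback branch 2 fails) [AND] = 0.064500 × 0.605879 = 0.039079
P(Autonomous vehicle fails to stop) [AND] = 0.716696 × 0.039079 × 0.26 = 0.007282
Rounded to 4 decimal places: P(Autonomous vehicle fails to stop) ≈ 0.0073.

0.0073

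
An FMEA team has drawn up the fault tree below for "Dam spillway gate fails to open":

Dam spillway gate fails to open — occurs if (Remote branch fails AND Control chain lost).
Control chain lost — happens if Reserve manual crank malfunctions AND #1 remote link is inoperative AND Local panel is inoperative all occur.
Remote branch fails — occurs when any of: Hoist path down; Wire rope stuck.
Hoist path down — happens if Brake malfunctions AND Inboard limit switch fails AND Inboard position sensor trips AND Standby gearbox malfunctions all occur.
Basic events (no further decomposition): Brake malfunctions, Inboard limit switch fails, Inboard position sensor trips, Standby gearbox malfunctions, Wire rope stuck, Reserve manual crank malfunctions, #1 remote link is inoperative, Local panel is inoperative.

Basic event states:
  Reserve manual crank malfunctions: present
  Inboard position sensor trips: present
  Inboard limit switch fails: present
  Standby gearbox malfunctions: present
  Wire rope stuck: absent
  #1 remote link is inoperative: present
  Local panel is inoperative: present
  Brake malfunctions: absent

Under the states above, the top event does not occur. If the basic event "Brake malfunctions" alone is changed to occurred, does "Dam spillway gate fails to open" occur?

Yes

Counterfactual: set "Brake malfunctions" to occurred.
Hoist path down [AND]: Brake malfunctions=occurs, Inboard limit switch fails=occurs, Inboard position sensor trips=occurs, Standby gearbox malfunctions=occurs → all inputs occur → occurs.
Remote branch fails [OR]: Hoist path down=occurs, Wire rope stuck=not → at least one input occurs → occurs.
Control chain lost [AND]: Reserve manual crank malfunctions=occurs, #1 remote link is inoperative=occurs, Local panel is inoperative=occurs → all inputs occur → occurs.
Dam spillway gate fails to open [AND]: Remote branch fails=occurs, Control chain lost=occurs → all inputs occur → occurs.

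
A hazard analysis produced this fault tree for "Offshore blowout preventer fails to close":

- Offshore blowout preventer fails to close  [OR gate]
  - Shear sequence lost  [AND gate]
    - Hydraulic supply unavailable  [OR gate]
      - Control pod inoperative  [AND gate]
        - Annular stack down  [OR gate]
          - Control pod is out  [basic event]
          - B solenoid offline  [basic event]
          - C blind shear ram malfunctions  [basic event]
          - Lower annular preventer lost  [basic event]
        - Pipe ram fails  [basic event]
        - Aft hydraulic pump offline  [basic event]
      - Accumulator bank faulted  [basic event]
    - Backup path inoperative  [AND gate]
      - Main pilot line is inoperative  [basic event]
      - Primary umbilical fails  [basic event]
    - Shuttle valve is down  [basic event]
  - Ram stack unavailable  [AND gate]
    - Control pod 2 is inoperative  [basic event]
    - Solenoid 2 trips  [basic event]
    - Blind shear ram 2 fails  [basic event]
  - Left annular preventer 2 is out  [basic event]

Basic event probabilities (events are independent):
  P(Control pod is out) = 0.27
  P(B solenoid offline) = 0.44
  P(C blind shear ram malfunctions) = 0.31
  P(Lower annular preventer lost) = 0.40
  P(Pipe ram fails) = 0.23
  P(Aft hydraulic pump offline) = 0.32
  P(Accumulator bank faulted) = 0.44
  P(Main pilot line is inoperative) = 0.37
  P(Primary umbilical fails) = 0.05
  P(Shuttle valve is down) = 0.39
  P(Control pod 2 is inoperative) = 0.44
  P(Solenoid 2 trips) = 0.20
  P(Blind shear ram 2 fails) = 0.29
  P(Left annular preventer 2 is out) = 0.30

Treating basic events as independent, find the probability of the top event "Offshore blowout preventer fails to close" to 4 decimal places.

P(Annular stack down) [OR] = 1 − (1−0.27) × (1−0.44) × (1−0.31) × (1−0.40) = 0.830757
P(Control pod inoperative) [AND] = 0.830757 × 0.23 × 0.32 = 0.061144
P(Hydraulic supply unavailable) [OR] = 1 − (1−0.061144) × (1−0.44) = 0.474241
P(Backup path inoperative) [AND] = 0.37 × 0.05 = 0.018500
P(Shear sequence lost) [AND] = 0.474241 × 0.018500 × 0.39 = 0.003422
P(Ram stack unavailable) [AND] = 0.44 × 0.20 × 0.29 = 0.025520
P(Offshore blowout preventer fails to close) [OR] = 1 − (1−0.003422) × (1−0.025520) × (1−0.30) = 0.320198
Rounded to 4 decimal places: P(Offshore blowout preventer fails to close) ≈ 0.3202.

0.3202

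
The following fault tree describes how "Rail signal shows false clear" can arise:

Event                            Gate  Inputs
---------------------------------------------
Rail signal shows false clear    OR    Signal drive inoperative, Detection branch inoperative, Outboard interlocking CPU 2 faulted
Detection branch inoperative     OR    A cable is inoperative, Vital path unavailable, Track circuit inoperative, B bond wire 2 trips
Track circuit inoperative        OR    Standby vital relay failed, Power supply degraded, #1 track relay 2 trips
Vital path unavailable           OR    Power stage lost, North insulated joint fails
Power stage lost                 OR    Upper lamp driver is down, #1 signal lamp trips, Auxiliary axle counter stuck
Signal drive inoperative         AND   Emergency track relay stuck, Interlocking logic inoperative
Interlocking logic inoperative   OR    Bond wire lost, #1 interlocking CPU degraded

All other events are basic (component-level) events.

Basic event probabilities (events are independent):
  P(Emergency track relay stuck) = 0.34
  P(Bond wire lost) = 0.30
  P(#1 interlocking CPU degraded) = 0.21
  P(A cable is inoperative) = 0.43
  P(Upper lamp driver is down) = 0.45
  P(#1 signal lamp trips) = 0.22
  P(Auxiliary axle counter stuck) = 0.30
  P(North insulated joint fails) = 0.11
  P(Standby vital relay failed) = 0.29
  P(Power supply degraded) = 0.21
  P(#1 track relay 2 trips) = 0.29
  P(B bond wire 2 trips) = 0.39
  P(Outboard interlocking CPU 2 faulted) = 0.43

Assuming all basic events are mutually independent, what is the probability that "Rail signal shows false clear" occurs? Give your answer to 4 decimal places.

0.9821

P(Interlocking logic inoperative) [OR] = 1 − (1−0.30) × (1−0.21) = 0.447000
P(Signal drive inoperative) [AND] = 0.34 × 0.447000 = 0.151980
P(Power stage lost) [OR] = 1 − (1−0.45) × (1−0.22) × (1−0.30) = 0.699700
P(Vital path unavailable) [OR] = 1 − (1−0.699700) × (1−0.11) = 0.732733
P(Track circuit inoperative) [OR] = 1 − (1−0.29) × (1−0.21) × (1−0.29) = 0.601761
P(Detection branch inoperative) [OR] = 1 − (1−0.43) × (1−0.732733) × (1−0.601761) × (1−0.39) = 0.962992
P(Rail signal shows false clear) [OR] = 1 − (1−0.151980) × (1−0.962992) × (1−0.43) = 0.982111
Rounded to 4 decimal places: P(Rail signal shows false clear) ≈ 0.9821.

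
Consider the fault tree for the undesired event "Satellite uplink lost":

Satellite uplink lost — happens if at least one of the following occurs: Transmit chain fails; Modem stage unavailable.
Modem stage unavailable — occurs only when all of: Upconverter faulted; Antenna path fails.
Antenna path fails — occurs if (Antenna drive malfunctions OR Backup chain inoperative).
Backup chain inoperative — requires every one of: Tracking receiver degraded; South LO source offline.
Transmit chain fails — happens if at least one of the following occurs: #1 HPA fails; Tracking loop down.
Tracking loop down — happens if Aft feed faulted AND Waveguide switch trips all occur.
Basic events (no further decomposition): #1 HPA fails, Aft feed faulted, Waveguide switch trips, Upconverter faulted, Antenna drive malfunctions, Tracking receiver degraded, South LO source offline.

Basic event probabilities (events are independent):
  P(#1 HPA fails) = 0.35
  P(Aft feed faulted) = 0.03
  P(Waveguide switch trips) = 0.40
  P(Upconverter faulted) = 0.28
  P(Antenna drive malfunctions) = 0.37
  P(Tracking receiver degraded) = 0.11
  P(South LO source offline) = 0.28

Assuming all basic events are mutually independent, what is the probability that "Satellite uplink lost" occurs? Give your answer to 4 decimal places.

0.4278

P(Tracking loop down) [AND] = 0.03 × 0.40 = 0.012000
P(Transmit chain fails) [OR] = 1 − (1−0.35) × (1−0.012000) = 0.357800
P(Backup chain inoperative) [AND] = 0.11 × 0.28 = 0.030800
P(Antenna path fails) [OR] = 1 − (1−0.37) × (1−0.030800) = 0.389404
P(Modem stage unavailable) [AND] = 0.28 × 0.389404 = 0.109033
P(Satellite uplink lost) [OR] = 1 − (1−0.357800) × (1−0.109033) = 0.427821
Rounded to 4 decimal places: P(Satellite uplink lost) ≈ 0.4278.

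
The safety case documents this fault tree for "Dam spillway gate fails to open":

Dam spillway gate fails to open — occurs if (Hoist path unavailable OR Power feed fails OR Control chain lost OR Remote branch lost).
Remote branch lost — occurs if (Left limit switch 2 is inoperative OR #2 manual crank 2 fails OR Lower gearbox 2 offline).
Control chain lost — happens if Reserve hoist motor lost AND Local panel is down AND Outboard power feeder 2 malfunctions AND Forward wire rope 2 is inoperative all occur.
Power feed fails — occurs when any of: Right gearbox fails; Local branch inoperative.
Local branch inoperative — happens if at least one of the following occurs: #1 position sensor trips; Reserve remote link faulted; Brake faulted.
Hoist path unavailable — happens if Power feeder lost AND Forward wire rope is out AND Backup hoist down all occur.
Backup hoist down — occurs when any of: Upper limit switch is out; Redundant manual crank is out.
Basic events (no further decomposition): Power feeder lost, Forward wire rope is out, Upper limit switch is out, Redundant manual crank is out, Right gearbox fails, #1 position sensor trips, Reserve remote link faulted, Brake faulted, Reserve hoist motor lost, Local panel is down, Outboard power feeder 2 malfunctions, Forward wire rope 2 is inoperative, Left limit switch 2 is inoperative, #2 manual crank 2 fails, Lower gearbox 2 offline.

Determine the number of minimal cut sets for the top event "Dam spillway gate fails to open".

Backup hoist down [OR]: union of children's cut sets → 2 cut set(s).
Hoist path unavailable [AND]: one cut set from each child combined → 1 × 1 × 2 = 2 cut set(s).
Local branch inoperative [OR]: union of children's cut sets → 3 cut set(s).
Power feed fails [OR]: union of children's cut sets → 4 cut set(s).
Control chain lost [AND]: one cut set from each child combined → 1 × 1 × 1 × 1 = 1 cut set(s).
Remote branch lost [OR]: union of children's cut sets → 3 cut set(s).
Dam spillway gate fails to open [OR]: union of children's cut sets → 10 cut set(s).
Minimal cut sets: {Forward wire rope is out, Power feeder lost, Upper limit switch is out}; {Forward wire rope is out, Power feeder lost, Redundant manual crank is out}; {Right gearbox fails}; {#1 position sensor trips}; {Reserve remote link faulted}; {Brake faulted}; {Forward wire rope 2 is inoperative, Local panel is down, Outboard power feeder 2 malfunctions, Reserve hoist motor lost}; {Left limit switch 2 is inoperative}; {#2 manual crank 2 fails}; {Lower gearbox 2 offline}.

10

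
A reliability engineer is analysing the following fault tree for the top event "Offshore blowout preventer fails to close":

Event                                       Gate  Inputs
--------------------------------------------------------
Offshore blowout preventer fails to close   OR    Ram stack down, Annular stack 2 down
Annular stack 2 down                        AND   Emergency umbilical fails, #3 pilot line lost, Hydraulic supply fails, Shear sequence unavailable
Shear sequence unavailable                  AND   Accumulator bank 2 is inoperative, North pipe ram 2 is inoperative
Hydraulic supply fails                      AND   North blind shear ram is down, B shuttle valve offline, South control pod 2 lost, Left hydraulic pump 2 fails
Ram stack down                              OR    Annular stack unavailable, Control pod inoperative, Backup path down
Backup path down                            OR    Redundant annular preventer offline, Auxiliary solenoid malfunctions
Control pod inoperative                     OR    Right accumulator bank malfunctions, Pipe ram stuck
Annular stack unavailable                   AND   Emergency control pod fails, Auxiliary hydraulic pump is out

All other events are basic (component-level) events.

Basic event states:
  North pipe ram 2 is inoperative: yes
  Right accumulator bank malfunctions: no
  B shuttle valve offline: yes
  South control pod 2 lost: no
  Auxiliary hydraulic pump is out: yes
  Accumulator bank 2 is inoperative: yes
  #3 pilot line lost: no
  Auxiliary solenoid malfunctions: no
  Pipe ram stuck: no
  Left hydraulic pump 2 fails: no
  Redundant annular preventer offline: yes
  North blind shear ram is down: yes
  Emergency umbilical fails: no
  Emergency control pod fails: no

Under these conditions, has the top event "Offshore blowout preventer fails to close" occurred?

Yes

Annular stack unavailable [AND]: Emergency control pod fails=not, Auxiliary hydraulic pump is out=occurs → not all inputs occur → does not occur.
Control pod inoperative [OR]: Right accumulator bank malfunctions=not, Pipe ram stuck=not → no input occurs → does not occur.
Backup path down [OR]: Redundant annular preventer offline=occurs, Auxiliary solenoid malfunctions=not → at least one input occurs → occurs.
Ram stack down [OR]: Annular stack unavailable=not, Control pod inoperative=not, Backup path down=occurs → at least one input occurs → occurs.
Hydraulic supply fails [AND]: North blind shear ram is down=occurs, B shuttle valve offline=occurs, South control pod 2 lost=not, Left hydraulic pump 2 fails=not → not all inputs occur → does not occur.
Shear sequence unavailable [AND]: Accumulator bank 2 is inoperative=occurs, North pipe ram 2 is inoperative=occurs → all inputs occur → occurs.
Annular stack 2 down [AND]: Emergency umbilical fails=not, #3 pilot line lost=not, Hydraulic supply fails=not, Shear sequence unavailable=occurs → not all inputs occur → does not occur.
Offshore blowout preventer fails to close [OR]: Ram stack down=occurs, Annular stack 2 down=not → at least one input occurs → occurs.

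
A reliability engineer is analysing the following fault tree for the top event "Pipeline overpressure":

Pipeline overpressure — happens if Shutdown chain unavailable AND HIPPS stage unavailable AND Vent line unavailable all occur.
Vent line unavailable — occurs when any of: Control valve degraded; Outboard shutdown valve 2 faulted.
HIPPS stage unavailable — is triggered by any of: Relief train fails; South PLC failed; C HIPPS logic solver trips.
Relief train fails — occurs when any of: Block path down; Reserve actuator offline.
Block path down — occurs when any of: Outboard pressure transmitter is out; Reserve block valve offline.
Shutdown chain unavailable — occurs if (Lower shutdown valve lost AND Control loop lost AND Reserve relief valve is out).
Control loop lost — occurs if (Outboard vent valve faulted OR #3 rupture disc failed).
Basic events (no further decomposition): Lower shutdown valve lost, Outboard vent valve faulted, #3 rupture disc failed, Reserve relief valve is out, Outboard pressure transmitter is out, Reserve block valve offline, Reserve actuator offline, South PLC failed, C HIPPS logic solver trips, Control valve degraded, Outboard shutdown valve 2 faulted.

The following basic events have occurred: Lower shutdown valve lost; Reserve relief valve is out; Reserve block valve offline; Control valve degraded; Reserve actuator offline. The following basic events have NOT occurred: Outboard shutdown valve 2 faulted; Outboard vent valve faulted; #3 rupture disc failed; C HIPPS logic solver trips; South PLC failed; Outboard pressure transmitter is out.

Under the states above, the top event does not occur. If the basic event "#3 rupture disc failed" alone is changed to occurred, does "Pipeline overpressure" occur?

Yes

Counterfactual: set "#3 rupture disc failed" to occurred.
Control loop lost [OR]: Outboard vent valve faulted=not, #3 rupture disc failed=occurs → at least one input occurs → occurs.
Shutdown chain unavailable [AND]: Lower shutdown valve lost=occurs, Control loop lost=occurs, Reserve relief valve is out=occurs → all inputs occur → occurs.
Block path down [OR]: Outboard pressure transmitter is out=not, Reserve block valve offline=occurs → at least one input occurs → occurs.
Relief train fails [OR]: Block path down=occurs, Reserve actuator offline=occurs → at least one input occurs → occurs.
HIPPS stage unavailable [OR]: Relief train fails=occurs, South PLC failed=not, C HIPPS logic solver trips=not → at least one input occurs → occurs.
Vent line unavailable [OR]: Control valve degraded=occurs, Outboard shutdown valve 2 faulted=not → at least one input occurs → occurs.
Pipeline overpressure [AND]: Shutdown chain unavailable=occurs, HIPPS stage unavailable=occurs, Vent line unavailable=occurs → all inputs occur → occurs.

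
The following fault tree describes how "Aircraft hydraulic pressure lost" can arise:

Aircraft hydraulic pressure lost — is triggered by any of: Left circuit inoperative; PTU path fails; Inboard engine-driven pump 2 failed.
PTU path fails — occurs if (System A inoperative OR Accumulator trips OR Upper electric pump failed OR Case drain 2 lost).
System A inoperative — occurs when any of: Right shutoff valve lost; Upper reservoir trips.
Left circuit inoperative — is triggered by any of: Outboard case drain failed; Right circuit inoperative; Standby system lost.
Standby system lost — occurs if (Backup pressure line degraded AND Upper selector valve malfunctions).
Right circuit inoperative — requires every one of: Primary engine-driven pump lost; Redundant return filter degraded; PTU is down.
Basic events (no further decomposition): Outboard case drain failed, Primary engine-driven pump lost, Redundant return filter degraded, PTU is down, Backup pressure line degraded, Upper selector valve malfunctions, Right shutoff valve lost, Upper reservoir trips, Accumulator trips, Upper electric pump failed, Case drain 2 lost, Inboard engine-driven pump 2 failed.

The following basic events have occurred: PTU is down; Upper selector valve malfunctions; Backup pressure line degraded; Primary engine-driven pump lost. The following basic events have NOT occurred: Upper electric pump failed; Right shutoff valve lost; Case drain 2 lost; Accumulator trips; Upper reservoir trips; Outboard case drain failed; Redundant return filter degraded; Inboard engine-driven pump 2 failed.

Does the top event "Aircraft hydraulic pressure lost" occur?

Yes

Right circuit inoperative [AND]: Primary engine-driven pump lost=occurs, Redundant return filter degraded=not, PTU is down=occurs → not all inputs occur → does not occur.
Standby system lost [AND]: Backup pressure line degraded=occurs, Upper selector valve malfunctions=occurs → all inputs occur → occurs.
Left circuit inoperative [OR]: Outboard case drain failed=not, Right circuit inoperative=not, Standby system lost=occurs → at least one input occurs → occurs.
System A inoperative [OR]: Right shutoff valve lost=not, Upper reservoir trips=not → no input occurs → does not occur.
PTU path fails [OR]: System A inoperative=not, Accumulator trips=not, Upper electric pump failed=not, Case drain 2 lost=not → no input occurs → does not occur.
Aircraft hydraulic pressure lost [OR]: Left circuit inoperative=occurs, PTU path fails=not, Inboard engine-driven pump 2 failed=not → at least one input occurs → occurs.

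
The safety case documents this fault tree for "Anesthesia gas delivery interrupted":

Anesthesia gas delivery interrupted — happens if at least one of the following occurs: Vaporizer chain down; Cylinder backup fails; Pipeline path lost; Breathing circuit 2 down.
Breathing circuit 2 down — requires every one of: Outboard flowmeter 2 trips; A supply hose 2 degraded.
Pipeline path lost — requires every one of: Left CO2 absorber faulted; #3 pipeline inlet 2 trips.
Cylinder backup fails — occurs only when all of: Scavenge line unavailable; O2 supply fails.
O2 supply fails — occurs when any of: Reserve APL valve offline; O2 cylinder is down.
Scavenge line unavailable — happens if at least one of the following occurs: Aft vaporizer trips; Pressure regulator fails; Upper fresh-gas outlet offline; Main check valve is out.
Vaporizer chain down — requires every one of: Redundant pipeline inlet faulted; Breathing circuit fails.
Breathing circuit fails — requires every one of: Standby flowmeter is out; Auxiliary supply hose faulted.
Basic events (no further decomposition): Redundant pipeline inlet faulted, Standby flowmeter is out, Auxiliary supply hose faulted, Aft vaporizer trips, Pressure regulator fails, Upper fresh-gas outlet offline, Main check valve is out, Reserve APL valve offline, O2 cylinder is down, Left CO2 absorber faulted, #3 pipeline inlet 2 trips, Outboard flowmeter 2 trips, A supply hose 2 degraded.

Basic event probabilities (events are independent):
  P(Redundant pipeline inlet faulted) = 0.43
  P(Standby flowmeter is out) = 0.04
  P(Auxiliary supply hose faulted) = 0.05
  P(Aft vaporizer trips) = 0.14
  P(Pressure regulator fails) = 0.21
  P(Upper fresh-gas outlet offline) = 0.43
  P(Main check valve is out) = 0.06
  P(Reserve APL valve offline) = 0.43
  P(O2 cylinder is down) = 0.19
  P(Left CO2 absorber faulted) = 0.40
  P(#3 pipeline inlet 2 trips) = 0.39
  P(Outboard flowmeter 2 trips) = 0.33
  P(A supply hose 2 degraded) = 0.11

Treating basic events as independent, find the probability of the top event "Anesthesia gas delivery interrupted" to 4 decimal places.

P(Breathing circuit fails) [AND] = 0.04 × 0.05 = 0.002000
P(Vaporizer chain down) [AND] = 0.43 × 0.002000 = 0.000860
P(Scavenge line unavailable) [OR] = 1 − (1−0.14) × (1−0.21) × (1−0.43) × (1−0.06) = 0.635977
P(O2 supply fails) [OR] = 1 − (1−0.43) × (1−0.19) = 0.538300
P(Cylinder backup fails) [AND] = 0.635977 × 0.538300 = 0.342346
P(Pipeline path lost) [AND] = 0.40 × 0.39 = 0.156000
P(Breathing circuit 2 down) [AND] = 0.33 × 0.11 = 0.036300
P(Anesthesia gas delivery interrupted) [OR] = 1 − (1−0.000860) × (1−0.342346) × (1−0.156000) × (1−0.036300) = 0.465549
Rounded to 4 decimal places: P(Anesthesia gas delivery interrupted) ≈ 0.4655.

0.4655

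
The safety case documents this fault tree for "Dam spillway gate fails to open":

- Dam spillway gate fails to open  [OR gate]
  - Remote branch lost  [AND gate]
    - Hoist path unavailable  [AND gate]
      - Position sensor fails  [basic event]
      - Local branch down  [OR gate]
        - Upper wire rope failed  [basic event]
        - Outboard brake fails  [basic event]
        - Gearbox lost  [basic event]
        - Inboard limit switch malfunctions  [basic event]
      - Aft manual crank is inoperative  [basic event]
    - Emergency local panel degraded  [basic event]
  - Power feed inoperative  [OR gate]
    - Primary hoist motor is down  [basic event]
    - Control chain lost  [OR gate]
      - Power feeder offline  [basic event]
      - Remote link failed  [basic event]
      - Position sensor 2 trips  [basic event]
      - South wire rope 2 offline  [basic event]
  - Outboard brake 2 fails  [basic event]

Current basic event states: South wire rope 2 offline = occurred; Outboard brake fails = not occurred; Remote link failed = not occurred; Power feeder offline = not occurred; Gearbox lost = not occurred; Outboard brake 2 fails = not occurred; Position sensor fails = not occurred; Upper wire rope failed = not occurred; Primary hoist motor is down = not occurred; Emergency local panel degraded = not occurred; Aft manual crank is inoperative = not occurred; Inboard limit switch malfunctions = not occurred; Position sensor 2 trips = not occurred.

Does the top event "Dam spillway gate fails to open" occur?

Yes

Local branch down [OR]: Upper wire rope failed=not, Outboard brake fails=not, Gearbox lost=not, Inboard limit switch malfunctions=not → no input occurs → does not occur.
Hoist path unavailable [AND]: Position sensor fails=not, Local branch down=not, Aft manual crank is inoperative=not → not all inputs occur → does not occur.
Remote branch lost [AND]: Hoist path unavailable=not, Emergency local panel degraded=not → not all inputs occur → does not occur.
Control chain lost [OR]: Power feeder offline=not, Remote link failed=not, Position sensor 2 trips=not, South wire rope 2 offline=occurs → at least one input occurs → occurs.
Power feed inoperative [OR]: Primary hoist motor is down=not, Control chain lost=occurs → at least one input occurs → occurs.
Dam spillway gate fails to open [OR]: Remote branch lost=not, Power feed inoperative=occurs, Outboard brake 2 fails=not → at least one input occurs → occurs.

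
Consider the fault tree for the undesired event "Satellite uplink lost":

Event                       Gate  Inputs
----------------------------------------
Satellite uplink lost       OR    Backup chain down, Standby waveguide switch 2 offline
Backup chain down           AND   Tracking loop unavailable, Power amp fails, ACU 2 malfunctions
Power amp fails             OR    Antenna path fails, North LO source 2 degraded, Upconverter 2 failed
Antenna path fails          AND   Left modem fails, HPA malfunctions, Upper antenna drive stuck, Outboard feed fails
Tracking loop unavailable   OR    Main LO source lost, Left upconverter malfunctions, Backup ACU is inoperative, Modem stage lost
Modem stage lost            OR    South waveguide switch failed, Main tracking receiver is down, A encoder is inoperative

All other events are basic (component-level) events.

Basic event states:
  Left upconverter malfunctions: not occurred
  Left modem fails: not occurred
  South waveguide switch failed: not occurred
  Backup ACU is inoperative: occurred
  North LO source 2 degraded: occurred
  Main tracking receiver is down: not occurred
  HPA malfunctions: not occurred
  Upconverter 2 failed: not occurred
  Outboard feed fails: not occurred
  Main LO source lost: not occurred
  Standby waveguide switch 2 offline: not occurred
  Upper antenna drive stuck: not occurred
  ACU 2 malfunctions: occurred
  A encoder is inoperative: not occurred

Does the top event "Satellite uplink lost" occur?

Modem stage lost [OR]: South waveguide switch failed=not, Main tracking receiver is down=not, A encoder is inoperative=not → no input occurs → does not occur.
Tracking loop unavailable [OR]: Main LO source lost=not, Left upconverter malfunctions=not, Backup ACU is inoperative=occurs, Modem stage lost=not → at least one input occurs → occurs.
Antenna path fails [AND]: Left modem fails=not, HPA malfunctions=not, Upper antenna drive stuck=not, Outboard feed fails=not → not all inputs occur → does not occur.
Power amp fails [OR]: Antenna path fails=not, North LO source 2 degraded=occurs, Upconverter 2 failed=not → at least one input occurs → occurs.
Backup chain down [AND]: Tracking loop unavailable=occurs, Power amp fails=occurs, ACU 2 malfunctions=occurs → all inputs occur → occurs.
Satellite uplink lost [OR]: Backup chain down=occurs, Standby waveguide switch 2 offline=not → at least one input occurs → occurs.

Yes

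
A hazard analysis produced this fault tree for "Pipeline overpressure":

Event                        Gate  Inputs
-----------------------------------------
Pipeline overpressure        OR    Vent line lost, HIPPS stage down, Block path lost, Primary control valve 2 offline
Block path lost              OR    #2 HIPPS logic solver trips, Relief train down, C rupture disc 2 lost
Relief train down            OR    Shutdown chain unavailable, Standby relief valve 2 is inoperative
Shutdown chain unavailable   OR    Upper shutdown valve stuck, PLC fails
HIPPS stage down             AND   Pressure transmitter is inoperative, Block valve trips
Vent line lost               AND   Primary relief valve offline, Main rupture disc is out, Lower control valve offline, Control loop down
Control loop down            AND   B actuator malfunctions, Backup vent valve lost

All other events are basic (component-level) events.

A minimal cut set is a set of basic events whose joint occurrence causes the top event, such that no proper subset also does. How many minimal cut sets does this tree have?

Control loop down [AND]: one cut set from each child combined → 1 × 1 = 1 cut set(s).
Vent line lost [AND]: one cut set from each child combined → 1 × 1 × 1 × 1 = 1 cut set(s).
HIPPS stage down [AND]: one cut set from each child combined → 1 × 1 = 1 cut set(s).
Shutdown chain unavailable [OR]: union of children's cut sets → 2 cut set(s).
Relief train down [OR]: union of children's cut sets → 3 cut set(s).
Block path lost [OR]: union of children's cut sets → 5 cut set(s).
Pipeline overpressure [OR]: union of children's cut sets → 8 cut set(s).
Minimal cut sets: {B actuator malfunctions, Backup vent valve lost, Lower control valve offline, Main rupture disc is out, Primary relief valve offline}; {Block valve trips, Pressure transmitter is inoperative}; {#2 HIPPS logic solver trips}; {Upper shutdown valve stuck}; {PLC fails}; {Standby relief valve 2 is inoperative}; {C rupture disc 2 lost}; {Primary control valve 2 offline}.

8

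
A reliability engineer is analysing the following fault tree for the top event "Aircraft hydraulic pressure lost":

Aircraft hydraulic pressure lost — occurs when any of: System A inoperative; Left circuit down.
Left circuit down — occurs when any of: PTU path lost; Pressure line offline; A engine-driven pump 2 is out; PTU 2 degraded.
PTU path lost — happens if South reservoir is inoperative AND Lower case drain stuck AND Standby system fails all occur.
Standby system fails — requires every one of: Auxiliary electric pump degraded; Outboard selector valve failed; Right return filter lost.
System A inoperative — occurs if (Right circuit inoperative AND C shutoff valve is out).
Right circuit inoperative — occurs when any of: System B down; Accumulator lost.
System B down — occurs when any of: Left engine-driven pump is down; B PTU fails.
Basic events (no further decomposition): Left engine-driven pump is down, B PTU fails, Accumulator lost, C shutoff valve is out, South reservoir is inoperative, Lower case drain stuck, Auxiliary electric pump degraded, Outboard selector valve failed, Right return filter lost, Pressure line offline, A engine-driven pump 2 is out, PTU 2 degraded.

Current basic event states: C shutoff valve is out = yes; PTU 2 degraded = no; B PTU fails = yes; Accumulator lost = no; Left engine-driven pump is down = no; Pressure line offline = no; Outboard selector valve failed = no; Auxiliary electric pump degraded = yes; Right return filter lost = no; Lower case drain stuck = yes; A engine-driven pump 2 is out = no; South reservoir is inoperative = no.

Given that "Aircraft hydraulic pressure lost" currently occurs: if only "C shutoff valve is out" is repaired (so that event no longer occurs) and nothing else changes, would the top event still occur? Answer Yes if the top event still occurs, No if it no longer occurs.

Counterfactual: set "C shutoff valve is out" to not occurred.
System B down [OR]: Left engine-driven pump is down=not, B PTU fails=occurs → at least one input occurs → occurs.
Right circuit inoperative [OR]: System B down=occurs, Accumulator lost=not → at least one input occurs → occurs.
System A inoperative [AND]: Right circuit inoperative=occurs, C shutoff valve is out=not → not all inputs occur → does not occur.
Standby system fails [AND]: Auxiliary electric pump degraded=occurs, Outboard selector valve failed=not, Right return filter lost=not → not all inputs occur → does not occur.
PTU path lost [AND]: South reservoir is inoperative=not, Lower case drain stuck=occurs, Standby system fails=not → not all inputs occur → does not occur.
Left circuit down [OR]: PTU path lost=not, Pressure line offline=not, A engine-driven pump 2 is out=not, PTU 2 degraded=not → no input occurs → does not occur.
Aircraft hydraulic pressure lost [OR]: System A inoperative=not, Left circuit down=not → no input occurs → does not occur.

No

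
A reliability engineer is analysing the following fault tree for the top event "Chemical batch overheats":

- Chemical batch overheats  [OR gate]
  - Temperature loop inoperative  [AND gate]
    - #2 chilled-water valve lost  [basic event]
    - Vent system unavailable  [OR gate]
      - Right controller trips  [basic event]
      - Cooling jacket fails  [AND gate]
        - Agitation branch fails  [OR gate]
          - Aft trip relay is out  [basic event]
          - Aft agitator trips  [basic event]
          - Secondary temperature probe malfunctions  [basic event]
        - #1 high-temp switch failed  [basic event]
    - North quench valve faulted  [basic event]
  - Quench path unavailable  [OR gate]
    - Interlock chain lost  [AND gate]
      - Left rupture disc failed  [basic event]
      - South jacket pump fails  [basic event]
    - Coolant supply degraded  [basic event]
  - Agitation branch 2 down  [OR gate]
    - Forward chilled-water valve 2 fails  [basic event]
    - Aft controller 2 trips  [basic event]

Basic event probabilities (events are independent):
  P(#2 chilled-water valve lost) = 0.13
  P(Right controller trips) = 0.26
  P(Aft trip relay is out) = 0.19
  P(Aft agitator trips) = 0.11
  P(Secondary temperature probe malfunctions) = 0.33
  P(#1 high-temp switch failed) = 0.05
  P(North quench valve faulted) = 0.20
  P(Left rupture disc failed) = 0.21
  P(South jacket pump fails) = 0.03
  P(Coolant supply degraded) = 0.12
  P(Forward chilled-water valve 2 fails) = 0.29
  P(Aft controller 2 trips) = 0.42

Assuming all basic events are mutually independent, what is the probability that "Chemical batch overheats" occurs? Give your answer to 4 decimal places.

P(Agitation branch fails) [OR] = 1 − (1−0.19) × (1−0.11) × (1−0.33) = 0.516997
P(Cooling jacket fails) [AND] = 0.516997 × 0.05 = 0.025850
P(Vent system unavailable) [OR] = 1 − (1−0.26) × (1−0.025850) = 0.279129
P(Temperature loop inoperative) [AND] = 0.13 × 0.279129 × 0.20 = 0.007257
P(Interlock chain lost) [AND] = 0.21 × 0.03 = 0.006300
P(Quench path unavailable) [OR] = 1 − (1−0.006300) × (1−0.12) = 0.125544
P(Agitation branch 2 down) [OR] = 1 − (1−0.29) × (1−0.42) = 0.588200
P(Chemical batch overheats) [OR] = 1 − (1−0.007257) × (1−0.125544) × (1−0.588200) = 0.642512
Rounded to 4 decimal places: P(Chemical batch overheats) ≈ 0.6425.

0.6425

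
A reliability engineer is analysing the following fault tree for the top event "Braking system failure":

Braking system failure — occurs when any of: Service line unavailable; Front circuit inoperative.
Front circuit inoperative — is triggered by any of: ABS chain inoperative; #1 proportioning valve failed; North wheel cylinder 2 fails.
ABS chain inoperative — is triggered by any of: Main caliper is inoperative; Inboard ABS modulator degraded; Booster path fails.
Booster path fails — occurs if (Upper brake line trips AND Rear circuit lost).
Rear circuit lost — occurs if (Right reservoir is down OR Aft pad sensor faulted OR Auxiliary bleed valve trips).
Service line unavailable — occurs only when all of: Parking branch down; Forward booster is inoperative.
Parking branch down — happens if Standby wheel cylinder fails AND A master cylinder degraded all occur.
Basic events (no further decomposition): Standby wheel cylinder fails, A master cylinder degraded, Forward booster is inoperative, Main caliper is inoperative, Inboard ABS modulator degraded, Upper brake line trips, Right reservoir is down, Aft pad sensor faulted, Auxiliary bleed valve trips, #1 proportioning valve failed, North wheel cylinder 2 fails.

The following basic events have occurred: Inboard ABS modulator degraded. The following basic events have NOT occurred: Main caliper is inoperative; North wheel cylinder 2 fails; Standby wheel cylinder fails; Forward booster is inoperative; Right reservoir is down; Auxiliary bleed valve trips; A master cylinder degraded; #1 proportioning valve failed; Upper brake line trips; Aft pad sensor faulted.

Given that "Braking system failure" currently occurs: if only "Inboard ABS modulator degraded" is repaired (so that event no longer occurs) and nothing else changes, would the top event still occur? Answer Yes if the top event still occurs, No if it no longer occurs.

No

Counterfactual: set "Inboard ABS modulator degraded" to not occurred.
Parking branch down [AND]: Standby wheel cylinder fails=not, A master cylinder degraded=not → not all inputs occur → does not occur.
Service line unavailable [AND]: Parking branch down=not, Forward booster is inoperative=not → not all inputs occur → does not occur.
Rear circuit lost [OR]: Right reservoir is down=not, Aft pad sensor faulted=not, Auxiliary bleed valve trips=not → no input occurs → does not occur.
Booster path fails [AND]: Upper brake line trips=not, Rear circuit lost=not → not all inputs occur → does not occur.
ABS chain inoperative [OR]: Main caliper is inoperative=not, Inboard ABS modulator degraded=not, Booster path fails=not → no input occurs → does not occur.
Front circuit inoperative [OR]: ABS chain inoperative=not, #1 proportioning valve failed=not, North wheel cylinder 2 fails=not → no input occurs → does not occur.
Braking system failure [OR]: Service line unavailable=not, Front circuit inoperative=not → no input occurs → does not occur.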